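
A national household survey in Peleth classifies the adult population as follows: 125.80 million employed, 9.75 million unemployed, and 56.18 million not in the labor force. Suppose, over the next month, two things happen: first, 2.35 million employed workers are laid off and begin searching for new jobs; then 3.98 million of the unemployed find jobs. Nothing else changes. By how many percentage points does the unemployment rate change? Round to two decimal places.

The unemployment rate changes by −1.20 percentage points.

Initially, labor force = 125.80 + 9.75 = 135.55 million, so u = 9.75/135.55 = 7.19%.
After the first change, employed falls and unemployed rises by 2.35; labor force unchanged → E = 123.45, U = 12.10, labor force = 135.55 million.
After the second change, unemployed falls and employed rises by 3.98; labor force unchanged → E = 127.43, U = 8.12, labor force = 135.55 million.
New unemployment rate = 8.12 / 135.55 = 5.99%.
Change = 5.99% − 7.19% = −1.20 percentage points.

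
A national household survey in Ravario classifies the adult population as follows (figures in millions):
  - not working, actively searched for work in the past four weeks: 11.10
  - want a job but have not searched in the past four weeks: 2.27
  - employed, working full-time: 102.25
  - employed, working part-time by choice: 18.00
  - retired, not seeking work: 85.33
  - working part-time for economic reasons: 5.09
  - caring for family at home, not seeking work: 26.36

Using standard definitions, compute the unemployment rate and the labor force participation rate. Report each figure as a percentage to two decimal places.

Employed = 102.25 + 18.00 + 5.09 = 125.34 million (anyone who worked, including part-time for economic reasons, counts as employed).
Unemployed = 11.10 million.
Labor force = 125.34 + 11.10 = 136.44 million.
Not in labor force = 2.27 + 85.33 + 26.36 = 113.96 million (those not working and not actively searching are outside the labor force — including those who want a job but have given up searching).
Civilian working-age population = 136.44 + 113.96 = 250.40 million.
Unemployment rate = 11.10 / 136.44 = 8.14%.
Labor force participation rate = 136.44 / 250.40 = 54.49%.

Unemployment rate ≈ 8.14%; labor force participation rate ≈ 54.49%.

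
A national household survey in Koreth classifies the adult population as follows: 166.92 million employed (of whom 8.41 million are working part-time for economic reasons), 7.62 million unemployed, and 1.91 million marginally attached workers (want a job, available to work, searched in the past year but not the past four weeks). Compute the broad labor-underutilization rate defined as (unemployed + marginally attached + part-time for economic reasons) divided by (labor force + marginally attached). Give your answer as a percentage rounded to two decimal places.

Labor force = 166.92 + 7.62 = 174.54 million.
Numerator = 7.62 + 1.91 + 8.41 = 17.94 million.
Denominator = 174.54 + 1.91 = 176.45 million.
Broad rate = 17.94 / 176.45 = 10.17%.

Broad underutilization rate ≈ 10.17%.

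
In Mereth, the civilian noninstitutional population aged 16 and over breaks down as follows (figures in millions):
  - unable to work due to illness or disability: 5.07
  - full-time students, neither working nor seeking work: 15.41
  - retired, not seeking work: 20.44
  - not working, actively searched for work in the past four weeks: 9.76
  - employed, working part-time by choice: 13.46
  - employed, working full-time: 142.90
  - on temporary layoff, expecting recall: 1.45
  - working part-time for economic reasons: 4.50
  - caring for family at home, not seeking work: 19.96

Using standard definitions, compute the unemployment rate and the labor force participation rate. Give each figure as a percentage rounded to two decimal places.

Unemployment rate ≈ 6.51%; labor force participation rate ≈ 73.87%.

Employed = 13.46 + 142.90 + 4.50 = 160.86 million (anyone who worked, including part-time for economic reasons, counts as employed).
Unemployed = 9.76 + 1.45 = 11.21 million (jobless and actively searching, or on temporary layoff).
Labor force = 160.86 + 11.21 = 172.07 million.
Not in labor force = 5.07 + 15.41 + 20.44 + 19.96 = 60.88 million (those not working and not actively searching are outside the labor force).
Civilian working-age population = 172.07 + 60.88 = 232.95 million.
Unemployment rate = 11.21 / 172.07 = 6.51%.
Labor force participation rate = 172.07 / 232.95 = 73.87%.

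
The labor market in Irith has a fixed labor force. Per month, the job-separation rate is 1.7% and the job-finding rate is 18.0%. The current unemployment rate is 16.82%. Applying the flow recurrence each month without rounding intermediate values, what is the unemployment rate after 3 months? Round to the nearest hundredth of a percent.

With a fixed labor force, u_{t+1} = u_t + s·(1−u_t) − f·u_t = u_t·(1−s−f) + s.
Here 1−s−f = 0.803 and s = 0.017.
u_1 = 0.168200 × 0.803 + 0.017 = 0.152065.
u_2 = 0.152065 × 0.803 + 0.017 = 0.139108.
u_3 = 0.139108 × 0.803 + 0.017 = 0.128704.

Unemployment rate after three months ≈ 12.87%.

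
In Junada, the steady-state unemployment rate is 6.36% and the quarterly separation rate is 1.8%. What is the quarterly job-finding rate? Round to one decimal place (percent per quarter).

Job-finding rate ≈ 26.5% per quarter.

From u* = s/(s+f): f = s·(1−u)/u.
f = 1.8 × (1 − 0.0636) / 0.0636 = 1.6855 / 0.0636 ≈ 26.5% per quarter.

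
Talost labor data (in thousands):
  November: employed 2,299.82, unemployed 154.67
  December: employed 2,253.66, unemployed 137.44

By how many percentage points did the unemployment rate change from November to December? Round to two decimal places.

The unemployment rate changed by −0.55 percentage points.

November: labor force = 2,299.82 + 154.67 = 2,454.49; u = 154.67/2,454.49 = 6.30%.
December: labor force = 2,253.66 + 137.44 = 2,391.10; u = 137.44/2,391.10 = 5.75%.
Change = 5.75% − 6.30% = −0.55 pp.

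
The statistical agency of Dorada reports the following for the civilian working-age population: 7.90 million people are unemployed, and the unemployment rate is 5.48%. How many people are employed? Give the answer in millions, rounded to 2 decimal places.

Labor force = U / u = 7.90 / 0.0548 ≈ 144.16 million.
Employed = labor force − unemployed = 144.16 − 7.90 = 136.26 million.

About 136.26 million are employed.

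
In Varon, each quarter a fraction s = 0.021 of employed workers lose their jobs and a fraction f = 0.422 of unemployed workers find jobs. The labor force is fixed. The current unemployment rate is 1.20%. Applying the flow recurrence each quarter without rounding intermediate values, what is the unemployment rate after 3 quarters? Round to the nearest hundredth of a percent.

Unemployment rate after three quarters ≈ 4.13%.

With a fixed labor force, u_{t+1} = u_t + s·(1−u_t) − f·u_t = u_t·(1−s−f) + s.
Here 1−s−f = 0.557 and s = 0.021.
u_1 = 0.012000 × 0.557 + 0.021 = 0.027684.
u_2 = 0.027684 × 0.557 + 0.021 = 0.036420.
u_3 = 0.036420 × 0.557 + 0.021 = 0.041286.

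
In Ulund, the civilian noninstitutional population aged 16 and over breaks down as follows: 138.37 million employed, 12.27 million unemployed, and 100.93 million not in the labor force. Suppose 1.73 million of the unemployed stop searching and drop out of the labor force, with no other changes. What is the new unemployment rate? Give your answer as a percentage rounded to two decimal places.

New unemployment rate ≈ 7.08%.

Initially, labor force = 138.37 + 12.27 = 150.64 million, so u = 12.27/150.64 = 8.15%.
After the change, unemployed and labor force both fall by 1.73 → E = 138.37, U = 10.54, labor force = 148.91 million.
New unemployment rate = 10.54 / 148.91 = 7.08%.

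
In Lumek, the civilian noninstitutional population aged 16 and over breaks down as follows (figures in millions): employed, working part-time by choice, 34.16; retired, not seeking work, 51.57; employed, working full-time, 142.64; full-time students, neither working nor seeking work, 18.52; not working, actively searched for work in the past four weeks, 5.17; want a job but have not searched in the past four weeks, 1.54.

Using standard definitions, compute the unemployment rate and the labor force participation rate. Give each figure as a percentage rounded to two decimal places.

Unemployment rate ≈ 2.84%; labor force participation rate ≈ 71.75%.

Employed = 34.16 + 142.64 = 176.80 million.
Unemployed = 5.17 million.
Labor force = 176.80 + 5.17 = 181.97 million.
Not in labor force = 51.57 + 18.52 + 1.54 = 71.63 million (those not working and not actively searching are outside the labor force — including those who want a job but have given up searching).
Civilian working-age population = 181.97 + 71.63 = 253.60 million.
Unemployment rate = 5.17 / 181.97 = 2.84%.
Labor force participation rate = 181.97 / 253.60 = 71.75%.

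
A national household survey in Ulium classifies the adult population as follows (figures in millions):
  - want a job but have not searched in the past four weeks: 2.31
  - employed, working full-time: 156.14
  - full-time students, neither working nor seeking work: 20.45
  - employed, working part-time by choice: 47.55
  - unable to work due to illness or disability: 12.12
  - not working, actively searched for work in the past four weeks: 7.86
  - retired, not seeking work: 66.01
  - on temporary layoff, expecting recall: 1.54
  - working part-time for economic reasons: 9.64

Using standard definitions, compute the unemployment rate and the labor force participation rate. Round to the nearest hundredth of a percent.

Unemployment rate ≈ 4.22%; labor force participation rate ≈ 68.82%.

Employed = 156.14 + 47.55 + 9.64 = 213.33 million (anyone who worked, including part-time for economic reasons, counts as employed).
Unemployed = 7.86 + 1.54 = 9.40 million (jobless and actively searching, or on temporary layoff).
Labor force = 213.33 + 9.40 = 222.73 million.
Not in labor force = 2.31 + 20.45 + 12.12 + 66.01 = 100.89 million (those not working and not actively searching are outside the labor force — including those who want a job but have given up searching).
Civilian working-age population = 222.73 + 100.89 = 323.62 million.
Unemployment rate = 9.40 / 222.73 = 4.22%.
Labor force participation rate = 222.73 / 323.62 = 68.82%.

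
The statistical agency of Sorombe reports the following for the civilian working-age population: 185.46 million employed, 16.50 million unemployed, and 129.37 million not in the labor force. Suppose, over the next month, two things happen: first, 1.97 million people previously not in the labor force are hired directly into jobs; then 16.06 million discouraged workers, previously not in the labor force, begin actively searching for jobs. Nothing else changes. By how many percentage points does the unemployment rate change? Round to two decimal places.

Initially, labor force = 185.46 + 16.50 = 201.96 million, so u = 16.50/201.96 = 8.17%.
After the first change, employed and labor force both rise by 1.97; unemployed unchanged → E = 187.43, U = 16.50, labor force = 203.93 million.
After the second change, unemployed and labor force both rise by 16.06 → E = 187.43, U = 32.56, labor force = 219.99 million.
New unemployment rate = 32.56 / 219.99 = 14.80%.
Change = 14.80% − 8.17% = +6.63 percentage points.

The unemployment rate changes by +6.63 percentage points.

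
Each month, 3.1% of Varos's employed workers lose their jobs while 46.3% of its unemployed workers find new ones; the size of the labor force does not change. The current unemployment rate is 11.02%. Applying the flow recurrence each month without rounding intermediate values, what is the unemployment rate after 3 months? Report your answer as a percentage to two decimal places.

Unemployment rate after three months ≈ 6.89%.

With a fixed labor force, u_{t+1} = u_t + s·(1−u_t) − f·u_t = u_t·(1−s−f) + s.
Here 1−s−f = 0.506 and s = 0.031.
u_1 = 0.110200 × 0.506 + 0.031 = 0.086761.
u_2 = 0.086761 × 0.506 + 0.031 = 0.074901.
u_3 = 0.074901 × 0.506 + 0.031 = 0.068900.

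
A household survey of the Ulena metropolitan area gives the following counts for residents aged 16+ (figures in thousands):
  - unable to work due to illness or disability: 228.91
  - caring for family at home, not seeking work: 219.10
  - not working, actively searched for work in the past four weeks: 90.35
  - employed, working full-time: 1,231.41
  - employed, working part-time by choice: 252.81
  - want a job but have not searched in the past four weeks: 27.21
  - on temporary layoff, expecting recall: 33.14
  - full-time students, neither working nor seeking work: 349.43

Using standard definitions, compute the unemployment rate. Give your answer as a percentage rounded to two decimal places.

Unemployment rate ≈ 7.68%.

Employed = 1,231.41 + 252.81 = 1,484.22 thousand.
Unemployed = 90.35 + 33.14 = 123.49 thousand (jobless and actively searching, or on temporary layoff).
Labor force = 1,484.22 + 123.49 = 1,607.71 thousand.
Unemployment rate = 123.49 / 1,607.71 = 7.68%.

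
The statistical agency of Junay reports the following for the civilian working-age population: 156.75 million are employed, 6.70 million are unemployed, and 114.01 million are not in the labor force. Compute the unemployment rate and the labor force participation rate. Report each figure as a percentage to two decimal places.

Labor force = employed + unemployed = 156.75 + 6.70 = 163.45 million.
Working-age population = 163.45 + 114.01 = 277.46 million.
Unemployment rate = 6.70 / 163.45 = 4.10%.
Labor force participation rate = 163.45 / 277.46 = 58.91%.

Unemployment rate ≈ 4.10%; labor force participation rate ≈ 58.91%.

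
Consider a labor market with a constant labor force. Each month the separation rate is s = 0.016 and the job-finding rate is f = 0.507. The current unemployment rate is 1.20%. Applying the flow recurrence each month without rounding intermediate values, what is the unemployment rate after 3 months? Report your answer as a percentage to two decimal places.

Unemployment rate after three months ≈ 2.86%.

With a fixed labor force, u_{t+1} = u_t + s·(1−u_t) − f·u_t = u_t·(1−s−f) + s.
Here 1−s−f = 0.477 and s = 0.016.
u_1 = 0.012000 × 0.477 + 0.016 = 0.021724.
u_2 = 0.021724 × 0.477 + 0.016 = 0.026362.
u_3 = 0.026362 × 0.477 + 0.016 = 0.028575.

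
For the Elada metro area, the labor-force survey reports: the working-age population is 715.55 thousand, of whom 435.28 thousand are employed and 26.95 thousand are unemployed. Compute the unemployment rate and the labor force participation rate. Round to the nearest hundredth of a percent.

Labor force = employed + unemployed = 435.28 + 26.95 = 462.23 thousand.
Unemployment rate = 26.95 / 462.23 = 5.83%.
Labor force participation rate = 462.23 / 715.55 = 64.60%.

Unemployment rate ≈ 5.83%; labor force participation rate ≈ 64.60%.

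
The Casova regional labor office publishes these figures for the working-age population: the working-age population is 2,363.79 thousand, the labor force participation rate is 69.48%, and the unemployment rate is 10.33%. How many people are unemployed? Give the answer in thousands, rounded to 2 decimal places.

About 169.66 thousand are unemployed.

Labor force = 0.6948 × 2,363.79 = 1,642.36 thousand.
Unemployed = 0.1033 × 1,642.36 ≈ 169.66 thousand.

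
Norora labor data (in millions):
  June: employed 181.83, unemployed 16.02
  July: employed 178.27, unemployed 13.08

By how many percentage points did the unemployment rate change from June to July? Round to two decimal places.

June: labor force = 181.83 + 16.02 = 197.85; u = 16.02/197.85 = 8.10%.
July: labor force = 178.27 + 13.08 = 191.35; u = 13.08/191.35 = 6.84%.
Change = 6.84% − 8.10% = −1.26 pp.

The unemployment rate changed by −1.26 percentage points.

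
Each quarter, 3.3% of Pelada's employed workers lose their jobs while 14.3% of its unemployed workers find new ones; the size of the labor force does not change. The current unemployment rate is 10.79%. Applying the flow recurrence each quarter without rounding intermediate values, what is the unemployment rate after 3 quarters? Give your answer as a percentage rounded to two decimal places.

Unemployment rate after three quarters ≈ 14.30%.

With a fixed labor force, u_{t+1} = u_t + s·(1−u_t) − f·u_t = u_t·(1−s−f) + s.
Here 1−s−f = 0.824 and s = 0.033.
u_1 = 0.107900 × 0.824 + 0.033 = 0.121910.
u_2 = 0.121910 × 0.824 + 0.033 = 0.133454.
u_3 = 0.133454 × 0.824 + 0.033 = 0.142966.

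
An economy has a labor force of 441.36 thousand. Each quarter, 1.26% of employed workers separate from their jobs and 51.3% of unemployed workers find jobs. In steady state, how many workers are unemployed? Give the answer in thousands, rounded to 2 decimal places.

Steady-state unemployment rate u* = s/(s+f) = 1.26/(1.26+51.3) = 0.023973.
Unemployed = u* × labor force = 0.023973 × 441.36 ≈ 10.58 thousand.

About 10.58 thousand are unemployed in steady state.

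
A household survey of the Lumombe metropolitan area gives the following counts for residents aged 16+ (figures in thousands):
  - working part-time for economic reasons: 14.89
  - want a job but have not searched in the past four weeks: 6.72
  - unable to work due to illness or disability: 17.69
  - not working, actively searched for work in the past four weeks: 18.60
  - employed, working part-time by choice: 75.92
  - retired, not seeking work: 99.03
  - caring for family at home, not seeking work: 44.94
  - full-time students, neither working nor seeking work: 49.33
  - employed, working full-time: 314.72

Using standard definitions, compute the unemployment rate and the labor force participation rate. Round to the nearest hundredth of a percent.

Employed = 14.89 + 75.92 + 314.72 = 405.53 thousand (anyone who worked, including part-time for economic reasons, counts as employed).
Unemployed = 18.60 thousand.
Labor force = 405.53 + 18.60 = 424.13 thousand.
Not in labor force = 6.72 + 17.69 + 99.03 + 44.94 + 49.33 = 217.71 thousand (those not working and not actively searching are outside the labor force — including those who want a job but have given up searching).
Civilian working-age population = 424.13 + 217.71 = 641.84 thousand.
Unemployment rate = 18.60 / 424.13 = 4.39%.
Labor force participation rate = 424.13 / 641.84 = 66.08%.

Unemployment rate ≈ 4.39%; labor force participation rate ≈ 66.08%.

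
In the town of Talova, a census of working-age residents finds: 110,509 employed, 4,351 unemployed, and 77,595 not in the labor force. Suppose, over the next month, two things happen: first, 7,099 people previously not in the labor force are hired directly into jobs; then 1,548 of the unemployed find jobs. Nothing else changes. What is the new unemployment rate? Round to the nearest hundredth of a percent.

Initially, labor force = 110,509 + 4,351 = 114,860, so u = 4,351/114,860 = 3.79%.
After the first change, employed and labor force both rise by 7,099; unemployed unchanged → E = 117,608, U = 4,351, labor force = 121,959.
After the second change, unemployed falls and employed rises by 1,548; labor force unchanged → E = 119,156, U = 2,803, labor force = 121,959.
New unemployment rate = 2,803 / 121,959 = 2.30%.

New unemployment rate ≈ 2.30%.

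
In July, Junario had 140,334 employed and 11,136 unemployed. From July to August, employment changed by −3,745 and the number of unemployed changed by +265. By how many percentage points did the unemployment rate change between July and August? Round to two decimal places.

July: labor force = 140,334 + 11,136 = 151,470; u = 11,136/151,470 = 7.35%.
August: labor force = 136,589 + 11,401 = 147,990; u = 11,401/147,990 = 7.70%.
Change = 7.70% − 7.35% = +0.35 pp.

The unemployment rate changed by +0.35 percentage points.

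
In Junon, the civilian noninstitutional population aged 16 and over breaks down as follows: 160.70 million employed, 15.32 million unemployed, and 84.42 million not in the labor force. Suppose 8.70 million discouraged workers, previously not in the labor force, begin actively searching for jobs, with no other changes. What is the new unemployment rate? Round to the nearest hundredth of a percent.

New unemployment rate ≈ 13.00%.

Initially, labor force = 160.70 + 15.32 = 176.02 million, so u = 15.32/176.02 = 8.70%.
After the change, unemployed and labor force both rise by 8.70 → E = 160.70, U = 24.02, labor force = 184.72 million.
New unemployment rate = 24.02 / 184.72 = 13.00%.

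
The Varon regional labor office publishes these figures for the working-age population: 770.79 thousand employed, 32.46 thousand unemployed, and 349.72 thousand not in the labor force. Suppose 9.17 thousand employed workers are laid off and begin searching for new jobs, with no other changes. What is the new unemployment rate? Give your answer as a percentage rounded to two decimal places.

Initially, labor force = 770.79 + 32.46 = 803.25 thousand, so u = 32.46/803.25 = 4.04%.
After the change, employed falls and unemployed rises by 9.17; labor force unchanged → E = 761.62, U = 41.63, labor force = 803.25 thousand.
New unemployment rate = 41.63 / 803.25 = 5.18%.

New unemployment rate ≈ 5.18%.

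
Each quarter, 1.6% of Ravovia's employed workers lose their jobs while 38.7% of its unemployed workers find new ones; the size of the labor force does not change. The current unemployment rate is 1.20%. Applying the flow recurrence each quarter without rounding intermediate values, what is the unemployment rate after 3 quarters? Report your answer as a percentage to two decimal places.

With a fixed labor force, u_{t+1} = u_t + s·(1−u_t) − f·u_t = u_t·(1−s−f) + s.
Here 1−s−f = 0.597 and s = 0.016.
u_1 = 0.012000 × 0.597 + 0.016 = 0.023164.
u_2 = 0.023164 × 0.597 + 0.016 = 0.029829.
u_3 = 0.029829 × 0.597 + 0.016 = 0.033808.

Unemployment rate after three quarters ≈ 3.38%.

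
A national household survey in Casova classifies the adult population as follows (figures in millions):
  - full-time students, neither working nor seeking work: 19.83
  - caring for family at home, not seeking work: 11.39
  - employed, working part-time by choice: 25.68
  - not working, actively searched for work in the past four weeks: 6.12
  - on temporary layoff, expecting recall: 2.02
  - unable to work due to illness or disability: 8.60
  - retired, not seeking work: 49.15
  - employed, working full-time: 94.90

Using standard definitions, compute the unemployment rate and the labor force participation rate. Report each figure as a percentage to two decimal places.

Unemployment rate ≈ 6.32%; labor force participation rate ≈ 59.13%.

Employed = 25.68 + 94.90 = 120.58 million.
Unemployed = 6.12 + 2.02 = 8.14 million (jobless and actively searching, or on temporary layoff).
Labor force = 120.58 + 8.14 = 128.72 million.
Not in labor force = 19.83 + 11.39 + 8.60 + 49.15 = 88.97 million (those not working and not actively searching are outside the labor force).
Civilian working-age population = 128.72 + 88.97 = 217.69 million.
Unemployment rate = 8.14 / 128.72 = 6.32%.
Labor force participation rate = 128.72 / 217.69 = 59.13%.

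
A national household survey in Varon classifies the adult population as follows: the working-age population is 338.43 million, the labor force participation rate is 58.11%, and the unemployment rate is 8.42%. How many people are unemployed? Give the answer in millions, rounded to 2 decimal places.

About 16.56 million are unemployed.

Labor force = 0.5811 × 338.43 = 196.66 million.
Unemployed = 0.0842 × 196.66 ≈ 16.56 million.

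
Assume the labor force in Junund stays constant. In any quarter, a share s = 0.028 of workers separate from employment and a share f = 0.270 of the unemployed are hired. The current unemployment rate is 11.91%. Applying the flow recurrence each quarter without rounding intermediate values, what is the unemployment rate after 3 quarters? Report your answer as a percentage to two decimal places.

With a fixed labor force, u_{t+1} = u_t + s·(1−u_t) − f·u_t = u_t·(1−s−f) + s.
Here 1−s−f = 0.702 and s = 0.028.
u_1 = 0.119100 × 0.702 + 0.028 = 0.111608.
u_2 = 0.111608 × 0.702 + 0.028 = 0.106349.
u_3 = 0.106349 × 0.702 + 0.028 = 0.102657.

Unemployment rate after three quarters ≈ 10.27%.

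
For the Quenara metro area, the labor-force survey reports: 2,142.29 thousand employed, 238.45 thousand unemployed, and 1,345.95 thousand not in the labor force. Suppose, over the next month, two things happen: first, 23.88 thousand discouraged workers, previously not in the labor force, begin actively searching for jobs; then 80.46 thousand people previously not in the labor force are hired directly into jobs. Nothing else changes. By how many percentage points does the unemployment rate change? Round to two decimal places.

The unemployment rate changes by +0.54 percentage points.

Initially, labor force = 2,142.29 + 238.45 = 2,380.74 thousand, so u = 238.45/2,380.74 = 10.02%.
After the first change, unemployed and labor force both rise by 23.88 → E = 2,142.29, U = 262.33, labor force = 2,404.62 thousand.
After the second change, employed and labor force both rise by 80.46; unemployed unchanged → E = 2,222.75, U = 262.33, labor force = 2,485.08 thousand.
New unemployment rate = 262.33 / 2,485.08 = 10.56%.
Change = 10.56% − 10.02% = +0.54 percentage points.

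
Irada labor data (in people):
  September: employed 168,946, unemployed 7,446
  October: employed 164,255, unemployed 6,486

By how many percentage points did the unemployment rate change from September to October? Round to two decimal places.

September: labor force = 168,946 + 7,446 = 176,392; u = 7,446/176,392 = 4.22%.
October: labor force = 164,255 + 6,486 = 170,741; u = 6,486/170,741 = 3.80%.
Change = 3.80% − 4.22% = −0.42 pp.

The unemployment rate changed by −0.42 percentage points.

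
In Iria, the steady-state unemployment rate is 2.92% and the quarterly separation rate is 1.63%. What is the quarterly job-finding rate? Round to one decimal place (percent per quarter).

Job-finding rate ≈ 54.2% per quarter.

From u* = s/(s+f): f = s·(1−u)/u.
f = 1.63 × (1 − 0.0292) / 0.0292 = 1.5824 / 0.0292 ≈ 54.2% per quarter.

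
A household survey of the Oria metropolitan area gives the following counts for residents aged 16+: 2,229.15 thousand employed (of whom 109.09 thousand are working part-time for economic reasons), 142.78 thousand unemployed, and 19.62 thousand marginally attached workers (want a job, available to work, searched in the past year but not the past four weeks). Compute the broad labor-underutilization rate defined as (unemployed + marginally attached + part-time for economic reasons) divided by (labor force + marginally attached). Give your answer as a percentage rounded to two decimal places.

Broad underutilization rate ≈ 11.35%.

Labor force = 2,229.15 + 142.78 = 2,371.93 thousand.
Numerator = 142.78 + 19.62 + 109.09 = 271.49 thousand.
Denominator = 2,371.93 + 19.62 = 2,391.55 thousand.
Broad rate = 271.49 / 2,391.55 = 11.35%.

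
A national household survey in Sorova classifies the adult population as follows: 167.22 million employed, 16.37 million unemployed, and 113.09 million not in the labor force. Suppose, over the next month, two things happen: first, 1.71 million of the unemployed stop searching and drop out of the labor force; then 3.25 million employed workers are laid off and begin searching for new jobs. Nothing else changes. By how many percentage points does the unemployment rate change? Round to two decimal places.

Initially, labor force = 167.22 + 16.37 = 183.59 million, so u = 16.37/183.59 = 8.92%.
After the first change, unemployed and labor force both fall by 1.71 → E = 167.22, U = 14.66, labor force = 181.88 million.
After the second change, employed falls and unemployed rises by 3.25; labor force unchanged → E = 163.97, U = 17.91, labor force = 181.88 million.
New unemployment rate = 17.91 / 181.88 = 9.85%.
Change = 9.85% − 8.92% = +0.93 percentage points.

The unemployment rate changes by +0.93 percentage points.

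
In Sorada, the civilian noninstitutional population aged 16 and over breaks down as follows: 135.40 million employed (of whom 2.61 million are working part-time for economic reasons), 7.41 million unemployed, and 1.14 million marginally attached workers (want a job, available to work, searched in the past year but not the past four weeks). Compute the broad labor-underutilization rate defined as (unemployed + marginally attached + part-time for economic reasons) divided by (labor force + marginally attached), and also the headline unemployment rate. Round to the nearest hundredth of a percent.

Broad underutilization rate ≈ 7.75%; headline unemployment rate ≈ 5.19%.

Labor force = 135.40 + 7.41 = 142.81 million.
Numerator = 7.41 + 1.14 + 2.61 = 11.16 million.
Denominator = 142.81 + 1.14 = 143.95 million.
Broad rate = 11.16 / 143.95 = 7.75%.
Headline unemployment rate = 7.41 / 142.81 = 5.19%.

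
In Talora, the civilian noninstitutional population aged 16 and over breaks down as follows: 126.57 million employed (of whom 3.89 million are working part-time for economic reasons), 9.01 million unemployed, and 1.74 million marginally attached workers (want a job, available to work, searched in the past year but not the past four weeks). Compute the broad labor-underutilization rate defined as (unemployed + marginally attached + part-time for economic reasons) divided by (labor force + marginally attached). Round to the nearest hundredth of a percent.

Labor force = 126.57 + 9.01 = 135.58 million.
Numerator = 9.01 + 1.74 + 3.89 = 14.64 million.
Denominator = 135.58 + 1.74 = 137.32 million.
Broad rate = 14.64 / 137.32 = 10.66%.

Broad underutilization rate ≈ 10.66%.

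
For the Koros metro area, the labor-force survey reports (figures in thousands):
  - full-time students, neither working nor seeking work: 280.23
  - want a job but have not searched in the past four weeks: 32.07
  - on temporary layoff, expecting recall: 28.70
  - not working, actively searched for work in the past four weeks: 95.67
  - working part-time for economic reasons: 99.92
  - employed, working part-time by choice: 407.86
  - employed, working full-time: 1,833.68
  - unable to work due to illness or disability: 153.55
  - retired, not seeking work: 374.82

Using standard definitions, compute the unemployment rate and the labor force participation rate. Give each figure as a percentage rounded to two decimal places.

Employed = 99.92 + 407.86 + 1,833.68 = 2,341.46 thousand (anyone who worked, including part-time for economic reasons, counts as employed).
Unemployed = 28.70 + 95.67 = 124.37 thousand (jobless and actively searching, or on temporary layoff).
Labor force = 2,341.46 + 124.37 = 2,465.83 thousand.
Not in labor force = 280.23 + 32.07 + 153.55 + 374.82 = 840.67 thousand (those not working and not actively searching are outside the labor force — including those who want a job but have given up searching).
Civilian working-age population = 2,465.83 + 840.67 = 3,306.50 thousand.
Unemployment rate = 124.37 / 2,465.83 = 5.04%.
Labor force participation rate = 2,465.83 / 3,306.50 = 74.58%.

Unemployment rate ≈ 5.04%; labor force participation rate ≈ 74.58%.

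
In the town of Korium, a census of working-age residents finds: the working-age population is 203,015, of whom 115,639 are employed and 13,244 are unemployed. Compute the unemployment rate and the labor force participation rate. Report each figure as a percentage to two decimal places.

Unemployment rate ≈ 10.28%; labor force participation rate ≈ 63.48%.

Labor force = employed + unemployed = 115,639 + 13,244 = 128,883.
Unemployment rate = 13,244 / 128,883 = 10.28%.
Labor force participation rate = 128,883 / 203,015 = 63.48%.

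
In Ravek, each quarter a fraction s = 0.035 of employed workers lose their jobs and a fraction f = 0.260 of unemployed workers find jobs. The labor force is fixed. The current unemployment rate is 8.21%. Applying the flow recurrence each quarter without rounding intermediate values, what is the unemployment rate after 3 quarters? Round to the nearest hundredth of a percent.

Unemployment rate after three quarters ≈ 10.58%.

With a fixed labor force, u_{t+1} = u_t + s·(1−u_t) − f·u_t = u_t·(1−s−f) + s.
Here 1−s−f = 0.705 and s = 0.035.
u_1 = 0.082100 × 0.705 + 0.035 = 0.092881.
u_2 = 0.092881 × 0.705 + 0.035 = 0.100481.
u_3 = 0.100481 × 0.705 + 0.035 = 0.105839.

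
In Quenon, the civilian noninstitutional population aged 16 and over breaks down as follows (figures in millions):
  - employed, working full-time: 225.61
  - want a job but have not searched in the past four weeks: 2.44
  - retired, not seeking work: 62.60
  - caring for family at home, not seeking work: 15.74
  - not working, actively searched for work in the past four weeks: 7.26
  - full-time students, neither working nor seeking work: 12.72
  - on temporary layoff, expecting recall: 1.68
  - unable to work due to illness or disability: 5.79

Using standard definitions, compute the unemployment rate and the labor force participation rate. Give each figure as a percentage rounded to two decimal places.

Employed = 225.61 million.
Unemployed = 7.26 + 1.68 = 8.94 million (jobless and actively searching, or on temporary layoff).
Labor force = 225.61 + 8.94 = 234.55 million.
Not in labor force = 2.44 + 62.60 + 15.74 + 12.72 + 5.79 = 99.29 million (those not working and not actively searching are outside the labor force — including those who want a job but have given up searching).
Civilian working-age population = 234.55 + 99.29 = 333.84 million.
Unemployment rate = 8.94 / 234.55 = 3.81%.
Labor force participation rate = 234.55 / 333.84 = 70.26%.

Unemployment rate ≈ 3.81%; labor force participation rate ≈ 70.26%.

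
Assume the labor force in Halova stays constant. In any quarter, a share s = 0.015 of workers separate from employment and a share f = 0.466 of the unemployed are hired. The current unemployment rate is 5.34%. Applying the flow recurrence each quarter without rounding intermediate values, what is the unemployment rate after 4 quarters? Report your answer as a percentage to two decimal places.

Unemployment rate after four quarters ≈ 3.28%.

With a fixed labor force, u_{t+1} = u_t + s·(1−u_t) − f·u_t = u_t·(1−s−f) + s.
Here 1−s−f = 0.519 and s = 0.015.
u_1 = 0.053400 × 0.519 + 0.015 = 0.042715.
u_2 = 0.042715 × 0.519 + 0.015 = 0.037169.
u_3 = 0.037169 × 0.519 + 0.015 = 0.034291.
u_4 = 0.034291 × 0.519 + 0.015 = 0.032797.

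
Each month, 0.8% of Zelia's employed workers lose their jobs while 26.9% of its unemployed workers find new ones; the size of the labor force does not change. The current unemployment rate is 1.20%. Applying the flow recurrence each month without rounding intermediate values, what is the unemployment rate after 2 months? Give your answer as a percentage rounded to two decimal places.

With a fixed labor force, u_{t+1} = u_t + s·(1−u_t) − f·u_t = u_t·(1−s−f) + s.
Here 1−s−f = 0.723 and s = 0.008.
u_1 = 0.012000 × 0.723 + 0.008 = 0.016676.
u_2 = 0.016676 × 0.723 + 0.008 = 0.020057.

Unemployment rate after two months ≈ 2.01%.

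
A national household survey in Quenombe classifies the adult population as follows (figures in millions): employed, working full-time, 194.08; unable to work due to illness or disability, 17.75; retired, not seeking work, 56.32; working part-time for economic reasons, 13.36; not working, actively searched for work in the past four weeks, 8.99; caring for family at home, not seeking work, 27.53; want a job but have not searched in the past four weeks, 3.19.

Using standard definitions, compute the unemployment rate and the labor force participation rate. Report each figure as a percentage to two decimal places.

Unemployment rate ≈ 4.15%; labor force participation rate ≈ 67.38%.

Employed = 194.08 + 13.36 = 207.44 million (anyone who worked, including part-time for economic reasons, counts as employed).
Unemployed = 8.99 million.
Labor force = 207.44 + 8.99 = 216.43 million.
Not in labor force = 17.75 + 56.32 + 27.53 + 3.19 = 104.79 million (those not working and not actively searching are outside the labor force — including those who want a job but have given up searching).
Civilian working-age population = 216.43 + 104.79 = 321.22 million.
Unemployment rate = 8.99 / 216.43 = 4.15%.
Labor force participation rate = 216.43 / 321.22 = 67.38%.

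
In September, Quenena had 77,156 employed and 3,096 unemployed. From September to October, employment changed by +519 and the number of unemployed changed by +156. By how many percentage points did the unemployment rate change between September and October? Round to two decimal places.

September: labor force = 77,156 + 3,096 = 80,252; u = 3,096/80,252 = 3.86%.
October: labor force = 77,675 + 3,252 = 80,927; u = 3,252/80,927 = 4.02%.
Change = 4.02% − 3.86% = +0.16 pp.

The unemployment rate changed by +0.16 percentage points.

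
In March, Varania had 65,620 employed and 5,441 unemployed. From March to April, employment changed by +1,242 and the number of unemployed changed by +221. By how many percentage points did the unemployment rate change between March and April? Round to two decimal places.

The unemployment rate changed by +0.15 percentage points.

March: labor force = 65,620 + 5,441 = 71,061; u = 5,441/71,061 = 7.66%.
April: labor force = 66,862 + 5,662 = 72,524; u = 5,662/72,524 = 7.81%.
Change = 7.81% − 7.66% = +0.15 pp.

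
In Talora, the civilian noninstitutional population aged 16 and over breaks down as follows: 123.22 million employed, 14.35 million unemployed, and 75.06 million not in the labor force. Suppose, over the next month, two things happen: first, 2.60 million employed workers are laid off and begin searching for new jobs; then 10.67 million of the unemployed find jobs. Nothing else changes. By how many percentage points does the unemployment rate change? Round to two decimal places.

The unemployment rate changes by −5.87 percentage points.

Initially, labor force = 123.22 + 14.35 = 137.57 million, so u = 14.35/137.57 = 10.43%.
After the first change, employed falls and unemployed rises by 2.60; labor force unchanged → E = 120.62, U = 16.95, labor force = 137.57 million.
After the second change, unemployed falls and employed rises by 10.67; labor force unchanged → E = 131.29, U = 6.28, labor force = 137.57 million.
New unemployment rate = 6.28 / 137.57 = 4.56%.
Change = 4.56% − 10.43% = −5.87 percentage points.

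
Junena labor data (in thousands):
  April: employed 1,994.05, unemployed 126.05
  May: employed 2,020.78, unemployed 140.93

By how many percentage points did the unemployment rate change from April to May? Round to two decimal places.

The unemployment rate changed by +0.57 percentage points.

April: labor force = 1,994.05 + 126.05 = 2,120.10; u = 126.05/2,120.10 = 5.95%.
May: labor force = 2,020.78 + 140.93 = 2,161.71; u = 140.93/2,161.71 = 6.52%.
Change = 6.52% − 5.95% = +0.57 pp.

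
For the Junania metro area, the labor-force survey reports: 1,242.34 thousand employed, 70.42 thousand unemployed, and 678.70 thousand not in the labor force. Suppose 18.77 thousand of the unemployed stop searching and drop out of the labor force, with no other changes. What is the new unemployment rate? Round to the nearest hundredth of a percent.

Initially, labor force = 1,242.34 + 70.42 = 1,312.76 thousand, so u = 70.42/1,312.76 = 5.36%.
After the change, unemployed and labor force both fall by 18.77 → E = 1,242.34, U = 51.65, labor force = 1,293.99 thousand.
New unemployment rate = 51.65 / 1,293.99 = 3.99%.

New unemployment rate ≈ 3.99%.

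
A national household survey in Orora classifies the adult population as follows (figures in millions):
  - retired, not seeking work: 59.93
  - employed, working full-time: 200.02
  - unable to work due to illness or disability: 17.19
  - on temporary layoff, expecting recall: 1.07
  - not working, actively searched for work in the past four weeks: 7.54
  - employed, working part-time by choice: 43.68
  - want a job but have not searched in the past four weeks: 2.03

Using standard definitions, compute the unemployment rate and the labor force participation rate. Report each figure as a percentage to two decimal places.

Employed = 200.02 + 43.68 = 243.70 million.
Unemployed = 1.07 + 7.54 = 8.61 million (jobless and actively searching, or on temporary layoff).
Labor force = 243.70 + 8.61 = 252.31 million.
Not in labor force = 59.93 + 17.19 + 2.03 = 79.15 million (those not working and not actively searching are outside the labor force — including those who want a job but have given up searching).
Civilian working-age population = 252.31 + 79.15 = 331.46 million.
Unemployment rate = 8.61 / 252.31 = 3.41%.
Labor force participation rate = 252.31 / 331.46 = 76.12%.

Unemployment rate ≈ 3.41%; labor force participation rate ≈ 76.12%.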